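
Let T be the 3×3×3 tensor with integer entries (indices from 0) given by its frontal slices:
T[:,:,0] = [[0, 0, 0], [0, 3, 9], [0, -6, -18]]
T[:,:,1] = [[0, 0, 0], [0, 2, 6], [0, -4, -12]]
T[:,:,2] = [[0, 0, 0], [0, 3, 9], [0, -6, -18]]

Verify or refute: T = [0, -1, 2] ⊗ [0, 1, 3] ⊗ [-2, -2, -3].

Reconstruct entry (1,1,0) from the claimed factors: Σₗ aₗ[1]bₗ[1]cₗ[0] = (-1)·(1)·(-2) = 2, but T[1,1,0] = 3. The claim is false.

No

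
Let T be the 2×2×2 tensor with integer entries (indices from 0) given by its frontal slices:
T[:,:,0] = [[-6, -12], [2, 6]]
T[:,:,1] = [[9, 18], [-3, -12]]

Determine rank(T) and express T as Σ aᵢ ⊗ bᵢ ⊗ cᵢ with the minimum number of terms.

Lower bound: in the mode-2 unfolding of T (rows indexed by j, columns by (i,k)) the 2×2 minor on rows j ∈ {0, 1}, columns (i,k) ∈ {(0,0), (1,0)} is det [[-6, 2], [-12, 6]] = -12 ≠ 0, so that unfolding has rank ≥ 2 and hence rank(T) ≥ 2 (CP rank is at least every unfolding rank, though it can be larger).
Upper bound: with S_k = T[:,:,k], the two rank-1 terms a₁b₁ᵀ, a₂b₂ᵀ are the rank-1 members of the pencil x·S₀ + y·S₁.
det(x·S₀ + y·S₁) is −12·x² + 54·xy − 54·y² = (-6)·(2·x − 3·y)(x − 3·y), vanishing at (x:y) = (3:2) and (3:1).
M₁ = 3·S₀ + 2·S₁ = [[0, 0], [0, -6]] = (-6)·[0, 1][0, 1]ᵀ and M₂ = 3·S₀ + S₁ = [[-9, -18], [3, 6]] = (-3)·[3, -1][1, 2]ᵀ, so take a₁ = [0, 1], b₁ = [0, 1], a₂ = [3, -1], b₂ = [1, 2].
Each slice is an integer combination of E₁ = a₁b₁ᵀ and E₂ = a₂b₂ᵀ: S₀ = 2·E₁ − 2·E₂, S₁ = −6·E₁ + 3·E₂; reading off coefficients, c₁ = [2, -6] and c₂ = [-2, 3].
Hence T = [0, 1] ⊗ [0, 1] ⊗ [2, -6] + [3, -1] ⊗ [1, 2] ⊗ [-2, 3], so rank(T) ≤ 2.
These bounds meet, so rank(T) = 2.

rank(T) = 2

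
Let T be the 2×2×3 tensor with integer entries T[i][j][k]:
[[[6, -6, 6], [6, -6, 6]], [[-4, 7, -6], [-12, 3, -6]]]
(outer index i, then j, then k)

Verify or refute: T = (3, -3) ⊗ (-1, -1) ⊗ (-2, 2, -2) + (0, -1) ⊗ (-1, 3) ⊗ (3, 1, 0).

No

Reconstruct entry (1,0,0) from the claimed factors: Σₗ aₗ[1]bₗ[0]cₗ[0] = (-3)·(-1)·(-2) + (-1)·(-1)·(3) = -3, but T[1,0,0] = -4. The claim is false.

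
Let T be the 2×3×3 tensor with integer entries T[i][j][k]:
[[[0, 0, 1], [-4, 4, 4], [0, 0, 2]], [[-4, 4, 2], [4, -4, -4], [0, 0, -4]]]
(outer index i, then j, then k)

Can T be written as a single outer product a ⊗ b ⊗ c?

No

The mode-2 unfolding of T (rows indexed by j, columns by (i,k) = (0,0), (0,1), (0,2), (1,0), (1,1), (1,2)) is [[0, 0, 1, -4, 4, 2], [-4, 4, 4, 4, -4, -4], [0, 0, 2, 0, 0, -4]].
There the 3×3 minor on rows j ∈ {0, 1, 2}, columns (i,k) ∈ {(0,0), (0,2), (1,0)} is det [[0, 1, -4], [-4, 4, 4], [0, 2, 0]] = 32 ≠ 0, so this unfolding has rank ≥ 3; CP rank is at least every unfolding rank, so rank(T) ≥ 3.
In particular rank(T) ≥ 3 > 1, so T is not rank-1.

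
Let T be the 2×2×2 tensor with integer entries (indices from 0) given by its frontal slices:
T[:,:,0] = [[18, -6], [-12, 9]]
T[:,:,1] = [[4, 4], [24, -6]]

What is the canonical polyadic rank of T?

2

Lower bound: the mode-3 unfolding of T (rows indexed by k, columns by (i,j) = (0,0), (0,1), (1,0), (1,1)) is [[18, -6, -12, 9], [4, 4, 24, -6]].
There the 2×2 minor on rows k ∈ {0, 1}, columns (i,j) ∈ {(0,0), (0,1)} is det [[18, -6], [4, 4]] = 96 ≠ 0, so this unfolding has rank ≥ 2; CP rank is at least every unfolding rank, so rank(T) ≥ 2. (Unfolding ranks only ever bound the CP rank from below — rank(T) can be strictly larger than all of them — so the matching upper bound has to come from an explicit 2-term decomposition.)
Upper bound — finding two terms. Write S_k = T[:,:,k] for the frontal slices: S₀ = [[18, -6], [-12, 9]], S₁ = [[4, 4], [24, -6]].
If T = a₁ ⊗ b₁ ⊗ c₁ + a₂ ⊗ b₂ ⊗ c₂ then each S_k = c₁[k]·a₁b₁ᵀ + c₂[k]·a₂b₂ᵀ. S₀ and S₁ are linearly independent, so a₁b₁ᵀ and a₂b₂ᵀ must span the same plane of matrices: they are the rank-1 matrices of the form x·S₀ + y·S₁.
det(x·S₀ + y·S₁) is 90·x² + 120·xy − 120·y² = 30·(3·x − 2·y)(x + 2·y), vanishing at (x:y) = (2:3) and (2:-1).
M₁ = 2·S₀ + 3·S₁ = [[48, 0], [48, 0]] = 48·(1, 1)(1, 0)ᵀ and M₂ = 2·S₀ − S₁ = [[32, -16], [-48, 24]] = 8·(2, -3)(2, -1)ᵀ, so take a₁ = (1, 1), b₁ = (1, 0), a₂ = (2, -3), b₂ = (2, -1).
Each slice is an integer combination of E₁ = a₁b₁ᵀ and E₂ = a₂b₂ᵀ: S₀ = 6·E₁ + 3·E₂, S₁ = 12·E₁ − 2·E₂; reading off coefficients, c₁ = (6, 12) and c₂ = (3, -2).
Hence T = (1, 1) ⊗ (1, 0) ⊗ (6, 12) + (2, -3) ⊗ (2, -1) ⊗ (3, -2), so rank(T) ≤ 2.
These bounds meet, so rank(T) = 2.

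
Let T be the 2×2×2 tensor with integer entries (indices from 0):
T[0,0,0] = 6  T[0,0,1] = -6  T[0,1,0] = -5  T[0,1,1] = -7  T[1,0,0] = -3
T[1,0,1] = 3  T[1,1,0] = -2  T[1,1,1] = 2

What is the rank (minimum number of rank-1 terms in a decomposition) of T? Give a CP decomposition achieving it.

Lower bound: the mode-3 unfolding of T (rows indexed by k, columns by (i,j) = (0,0), (0,1), (1,0), (1,1)) is [[6, -5, -3, -2], [-6, -7, 3, 2]].
There the 2×2 minor on rows k ∈ {0, 1}, columns (i,j) ∈ {(0,0), (0,1)} is det [[6, -5], [-6, -7]] = -72 ≠ 0, so this unfolding has rank ≥ 2; CP rank is at least every unfolding rank, so rank(T) ≥ 2. (Flattening ranks never certify an upper bound on CP rank; for that we must actually write T with 2 rank-1 terms.)
Upper bound — finding two terms. Write S_k = T[:,:,k] for the frontal slices: S₀ = [[6, -5], [-3, -2]], S₁ = [[-6, -7], [3, 2]].
If T = a₁ ∘ b₁ ∘ c₁ + a₂ ∘ b₂ ∘ c₂ then each S_k = c₁[k]·a₁b₁ᵀ + c₂[k]·a₂b₂ᵀ. S₀ and S₁ are linearly independent, so a₁b₁ᵀ and a₂b₂ᵀ must span the same plane of matrices: they are the rank-1 matrices of the form x·S₀ + y·S₁.
det(x·S₀ + y·S₁) is −27·x² + 18·xy + 9·y² = (-9)·(x − y)(3·x + y), vanishing at (x:y) = (1:1) and (1:-3).
M₁ = S₀ + S₁ = [[0, -12], [0, 0]] = (-12)·[1, 0][0, 1]ᵀ and M₂ = S₀ − 3·S₁ = [[24, 16], [-12, -8]] = 4·[2, -1][3, 2]ᵀ, so take a₁ = [1, 0], b₁ = [0, 1], a₂ = [2, -1], b₂ = [3, 2].
Each slice is an integer combination of E₁ = a₁b₁ᵀ and E₂ = a₂b₂ᵀ: S₀ = −9·E₁ + E₂, S₁ = −3·E₁ − E₂; reading off coefficients, c₁ = [-9, -3] and c₂ = [1, -1].
Hence T = [1, 0] ∘ [0, 1] ∘ [-9, -3] + [2, -1] ∘ [3, 2] ∘ [1, -1], so rank(T) ≤ 2.
These bounds meet, so rank(T) = 2.

rank(T) = 2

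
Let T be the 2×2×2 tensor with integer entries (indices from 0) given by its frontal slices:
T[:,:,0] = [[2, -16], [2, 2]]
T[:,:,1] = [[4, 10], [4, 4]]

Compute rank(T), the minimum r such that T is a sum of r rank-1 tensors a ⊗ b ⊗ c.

Lower bound: the mode-2 unfolding of T (rows indexed by j, columns by (i,k) = (0,0), (0,1), (1,0), (1,1)) is [[2, 4, 2, 4], [-16, 10, 2, 4]].
There the 2×2 minor on rows j ∈ {0, 1}, columns (i,k) ∈ {(0,0), (0,1)} is det [[2, 4], [-16, 10]] = 84 ≠ 0, so this unfolding has rank ≥ 2; CP rank is at least every unfolding rank, so rank(T) ≥ 2. (Unfolding ranks only ever bound the CP rank from below — rank(T) can be strictly larger than all of them — so the matching upper bound has to come from an explicit 2-term decomposition.)
Upper bound — finding two terms. Write S_k = T[:,:,k] for the frontal slices: S₀ = [[2, -16], [2, 2]], S₁ = [[4, 10], [4, 4]].
If T = a₁ ⊗ b₁ ⊗ c₁ + a₂ ⊗ b₂ ⊗ c₂ then each S_k = c₁[k]·a₁b₁ᵀ + c₂[k]·a₂b₂ᵀ. S₀ and S₁ are linearly independent, so a₁b₁ᵀ and a₂b₂ᵀ must span the same plane of matrices: they are the rank-1 matrices of the form x·S₀ + y·S₁.
det(x·S₀ + y·S₁) is 36·x² + 60·xy − 24·y² = 12·(x + 2·y)(3·x − y), vanishing at (x:y) = (2:-1) and (1:3).
M₁ = 2·S₀ − S₁ = [[0, -42], [0, 0]] = (-42)·[1, 0][0, 1]ᵀ and M₂ = S₀ + 3·S₁ = [[14, 14], [14, 14]] = 14·[1, 1][1, 1]ᵀ, so take a₁ = [1, 0], b₁ = [0, 1], a₂ = [1, 1], b₂ = [1, 1].
Each slice is an integer combination of E₁ = a₁b₁ᵀ and E₂ = a₂b₂ᵀ: S₀ = −18·E₁ + 2·E₂, S₁ = 6·E₁ + 4·E₂; reading off coefficients, c₁ = [-18, 6] and c₂ = [2, 4].
Hence T = [1, 0] ⊗ [0, 1] ⊗ [-18, 6] + [1, 1] ⊗ [1, 1] ⊗ [2, 4], so rank(T) ≤ 2.
These bounds meet, so rank(T) = 2.

2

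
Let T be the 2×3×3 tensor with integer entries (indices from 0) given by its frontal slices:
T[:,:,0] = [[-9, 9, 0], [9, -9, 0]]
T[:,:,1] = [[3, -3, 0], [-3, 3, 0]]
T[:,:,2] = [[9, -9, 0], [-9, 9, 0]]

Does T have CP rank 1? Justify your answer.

Yes

The mode-1 fibre T[:,0,0] = [-9, 9] gives a = [1, -1] (primitive direction); the mode-2 fibre T[0,:,0] = [-9, 9, 0] gives b = [1, -1, 0]; then c[k] = T[0,0,k] / (a[0]·b[0]) = [-9, 3, 9] / 1 = [-9, 3, 9].
Expanding [1, -1] ⊗ [1, -1, 0] ⊗ [-9, 3, 9] reproduces all 18 entries of T, so T = [1, -1] ⊗ [1, -1, 0] ⊗ [-9, 3, 9] and rank(T) ≤ 1.
Equivalently every frontal slice T[:,:,k] is c[k] times the rank-1 matrix [1, -1] ⊗ [1, -1, 0]. So T has rank 1 (it is nonzero).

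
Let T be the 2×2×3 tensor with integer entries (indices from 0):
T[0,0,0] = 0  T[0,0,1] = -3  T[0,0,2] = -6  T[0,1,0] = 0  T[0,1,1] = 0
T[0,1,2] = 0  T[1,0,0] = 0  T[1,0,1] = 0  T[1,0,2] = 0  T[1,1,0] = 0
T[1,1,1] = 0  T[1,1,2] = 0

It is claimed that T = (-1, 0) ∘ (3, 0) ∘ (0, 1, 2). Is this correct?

Yes

Reconstruct entrywise from the claimed factors. For example, T[0,0,2] = -6 and Σₗ aₗ[0]bₗ[0]cₗ[2] = (-1)·(3)·(2) = -6; checking all 12 entries, every one matches. The claim holds.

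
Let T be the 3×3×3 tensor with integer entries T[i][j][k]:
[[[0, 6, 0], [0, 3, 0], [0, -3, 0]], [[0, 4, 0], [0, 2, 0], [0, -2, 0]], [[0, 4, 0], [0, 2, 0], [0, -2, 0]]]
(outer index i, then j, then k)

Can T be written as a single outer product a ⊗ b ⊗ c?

The mode-1 fibre T[:,0,1] = [6, 4, 4] gives a = [3, 2, 2] (primitive direction); the mode-2 fibre T[0,:,1] = [6, 3, -3] gives b = [2, 1, -1]; then c[k] = T[0,0,k] / (a[0]·b[0]) = [0, 6, 0] / 6 = [0, 1, 0].
Expanding [3, 2, 2] ⊗ [2, 1, -1] ⊗ [0, 1, 0] reproduces all 27 entries of T, so T = [3, 2, 2] ⊗ [2, 1, -1] ⊗ [0, 1, 0] and rank(T) ≤ 1.
Equivalently every frontal slice T[:,:,k] is c[k] times the rank-1 matrix [3, 2, 2] ⊗ [2, 1, -1]. So T has rank 1 (it is nonzero).

Yes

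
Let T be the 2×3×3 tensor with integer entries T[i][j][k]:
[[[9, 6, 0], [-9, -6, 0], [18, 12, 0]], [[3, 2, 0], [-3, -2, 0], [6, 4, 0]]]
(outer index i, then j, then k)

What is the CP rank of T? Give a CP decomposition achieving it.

rank(T) = 1

Lower bound: T ≠ 0 (e.g. T[0,0,0] = 9), so rank(T) ≥ 1.
Upper bound: if T = a ∘ b ∘ c then every fibre of T is a multiple of the corresponding factor, so read the factors off the fibres through the nonzero entry T[0,0,0] = 9.
The mode-1 fibre T[:,0,0] = [9, 3] gives a = [3, 1] (primitive direction); the mode-2 fibre T[0,:,0] = [9, -9, 18] gives b = [1, -1, 2]; then c[k] = T[0,0,k] / (a[0]·b[0]) = [9, 6, 0] / 3 = [3, 2, 0].
Expanding [3, 1] ∘ [1, -1, 2] ∘ [3, 2, 0] reproduces all 18 entries of T, so T = [3, 1] ∘ [1, -1, 2] ∘ [3, 2, 0] and rank(T) ≤ 1.
These bounds meet, so rank(T) = 1.
Check entry T[0,1,0] = -9: (3)·(-1)·(3) = -9.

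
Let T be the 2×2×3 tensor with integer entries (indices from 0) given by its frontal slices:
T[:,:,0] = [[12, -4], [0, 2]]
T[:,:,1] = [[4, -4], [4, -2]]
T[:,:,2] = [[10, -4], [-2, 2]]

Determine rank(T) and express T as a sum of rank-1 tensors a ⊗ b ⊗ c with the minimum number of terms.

Lower bound: the mode-3 unfolding of T (rows indexed by k, columns by (i,j) = (0,0), (0,1), (1,0), (1,1)) is [[12, -4, 0, 2], [4, -4, 4, -2], [10, -4, -2, 2]].
There the 3×3 minor on rows k ∈ {0, 1, 2}, columns (i,j) ∈ {(0,0), (0,1), (1,0)} is det [[12, -4, 0], [4, -4, 4], [10, -4, -2]] = 96 ≠ 0, so this unfolding has rank ≥ 3; CP rank is at least every unfolding rank, so rank(T) ≥ 3. (Unfolding ranks only ever bound the CP rank from below — rank(T) can be strictly larger than all of them — so the matching upper bound has to come from an explicit 3-term decomposition.)
Upper bound: T is a sum of 3 rank-1 terms, T = [1, 1] ⊗ [1, 0] ⊗ [4, 4, 2] + [2, -1] ⊗ [2, -1] ⊗ [2, 0, 2] + [2, 1] ⊗ [0, 1] ⊗ [0, -2, 0] (written with every a and b primitive with positive leading entry and the scale carried by c; CP decompositions are not unique, and this one is verified by expanding entrywise), so rank(T) ≤ 3.
These bounds meet, so rank(T) = 3.
Check entry T[0,1,2] = -4: (1)·(0)·(2) + (2)·(-1)·(2) + (2)·(1)·(0) = -4.

rank(T) = 3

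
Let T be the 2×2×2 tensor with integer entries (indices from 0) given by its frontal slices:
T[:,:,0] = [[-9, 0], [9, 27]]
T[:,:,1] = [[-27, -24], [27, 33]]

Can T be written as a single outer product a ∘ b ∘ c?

The mode-1 unfolding of T (rows indexed by i, columns by (j,k) = (0,0), (0,1), (1,0), (1,1)) is [[-9, -27, 0, -24], [9, 27, 27, 33]].
There the 2×2 minor on rows i ∈ {0, 1}, columns (j,k) ∈ {(0,0), (1,0)} is det [[-9, 0], [9, 27]] = -243 ≠ 0, so this unfolding has rank ≥ 2; CP rank is at least every unfolding rank, so rank(T) ≥ 2.
In particular rank(T) ≥ 2 > 1, so T is not rank-1.

No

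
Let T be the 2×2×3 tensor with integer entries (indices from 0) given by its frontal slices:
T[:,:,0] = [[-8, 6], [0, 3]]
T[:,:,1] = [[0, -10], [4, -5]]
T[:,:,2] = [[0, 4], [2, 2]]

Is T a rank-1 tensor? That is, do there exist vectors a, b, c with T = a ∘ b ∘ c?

The mode-3 unfolding of T (rows indexed by k, columns by (i,j) = (0,0), (0,1), (1,0), (1,1)) is [[-8, 6, 0, 3], [0, -10, 4, -5], [0, 4, 2, 2]].
There the 3×3 minor on rows k ∈ {0, 1, 2}, columns (i,j) ∈ {(0,0), (0,1), (1,0)} is det [[-8, 6, 0], [0, -10, 4], [0, 4, 2]] = 288 ≠ 0, so this unfolding has rank ≥ 3; CP rank is at least every unfolding rank, so rank(T) ≥ 3.
In particular rank(T) ≥ 3 > 1, so T is not rank-1.

No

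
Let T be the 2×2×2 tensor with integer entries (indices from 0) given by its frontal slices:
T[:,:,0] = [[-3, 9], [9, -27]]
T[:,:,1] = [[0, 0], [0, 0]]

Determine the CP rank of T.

1

Lower bound: T ≠ 0 (e.g. T[0,0,0] = -3), so rank(T) ≥ 1.
Upper bound: if T = a ⊗ b ⊗ c then every fibre of T is a multiple of the corresponding factor, so read the factors off the fibres through the nonzero entry T[0,0,0] = -3.
The mode-1 fibre T[:,0,0] = [-3, 9] gives a = [1, -3] (primitive direction); the mode-2 fibre T[0,:,0] = [-3, 9] gives b = [1, -3]; then c[k] = T[0,0,k] / (a[0]·b[0]) = [-3, 0] / 1 = [-3, 0].
Expanding [1, -3] ⊗ [1, -3] ⊗ [-3, 0] reproduces all 8 entries of T, so T = [1, -3] ⊗ [1, -3] ⊗ [-3, 0] and rank(T) ≤ 1.
These bounds meet, so rank(T) = 1.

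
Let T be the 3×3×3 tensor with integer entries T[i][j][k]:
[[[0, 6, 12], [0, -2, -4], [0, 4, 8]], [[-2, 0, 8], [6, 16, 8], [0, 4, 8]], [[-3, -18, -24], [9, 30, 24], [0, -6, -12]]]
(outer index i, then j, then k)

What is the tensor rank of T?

2

Lower bound: the mode-2 unfolding of T (rows indexed by j, columns by (i,k) = (0,0), (0,1), (0,2), (1,0), (1,1), (1,2), (2,0), (2,1), (2,2)) is [[0, 6, 12, -2, 0, 8, -3, -18, -24], [0, -2, -4, 6, 16, 8, 9, 30, 24], [0, 4, 8, 0, 4, 8, 0, -6, -12]].
There the 2×2 minor on rows j ∈ {0, 1}, columns (i,k) ∈ {(0,1), (1,0)} is det [[6, -2], [-2, 6]] = 32 ≠ 0, so this unfolding has rank ≥ 2; CP rank is at least every unfolding rank, so rank(T) ≥ 2. (Flattening ranks never certify an upper bound on CP rank; for that we must actually write T with 2 rank-1 terms.)
Upper bound — finding two terms. Write S_k = T[:,:,k] for the frontal slices: S₀ = [[0, 0, 0], [-2, 6, 0], [-3, 9, 0]], S₁ = [[6, -2, 4], [0, 16, 4], [-18, 30, -6]], S₂ = [[12, -4, 8], [8, 8, 8], [-24, 24, -12]].
If T = a₁ ⊗ b₁ ⊗ c₁ + a₂ ⊗ b₂ ⊗ c₂ then each S_k = c₁[k]·a₁b₁ᵀ + c₂[k]·a₂b₂ᵀ. S₀ and S₁ are linearly independent, so a₁b₁ᵀ and a₂b₂ᵀ must span the same plane of matrices: they are the rank-1 matrices of the form x·S₀ + y·S₁.
The 2×2 minor of x·S₀ + y·S₁ on rows {0,1}, columns {0,1} is 32·xy + 96·y² = 32·(x + 3·y)(y), vanishing at (x:y) = (3:-1) and (1:0).
M₁ = 3·S₀ − S₁ = [[-6, 2, -4], [-6, 2, -4], [9, -3, 6]] = −[2, 2, -3][3, -1, 2]ᵀ and M₂ = S₀ = [[0, 0, 0], [-2, 6, 0], [-3, 9, 0]] = −[0, 2, 3][1, -3, 0]ᵀ, so take a₁ = [2, 2, -3], b₁ = [3, -1, 2], a₂ = [0, 2, 3], b₂ = [1, -3, 0].
Each slice is an integer combination of E₁ = a₁b₁ᵀ and E₂ = a₂b₂ᵀ: S₀ = −E₂, S₁ = E₁ − 3·E₂, S₂ = 2·E₁ − 2·E₂; reading off coefficients, c₁ = [0, 1, 2] and c₂ = [-1, -3, -2].
Hence T = [2, 2, -3] ⊗ [3, -1, 2] ⊗ [0, 1, 2] + [0, 2, 3] ⊗ [1, -3, 0] ⊗ [-1, -3, -2], so rank(T) ≤ 2.
These bounds meet, so rank(T) = 2.
Check entry T[2,2,2] = -12: (-3)·(2)·(2) + (3)·(0)·(-2) = -12.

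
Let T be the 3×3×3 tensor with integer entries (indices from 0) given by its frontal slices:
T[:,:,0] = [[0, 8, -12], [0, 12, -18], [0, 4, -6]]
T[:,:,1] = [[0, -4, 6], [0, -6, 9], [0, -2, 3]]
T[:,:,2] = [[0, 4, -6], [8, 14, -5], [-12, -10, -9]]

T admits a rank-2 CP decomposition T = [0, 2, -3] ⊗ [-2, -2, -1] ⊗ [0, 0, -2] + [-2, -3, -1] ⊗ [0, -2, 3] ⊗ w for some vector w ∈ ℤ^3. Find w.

Subtract the known terms from T to get the rank-1 residual R = [-2, -3, -1] ⊗ [0, -2, 3] ⊗ w, so R[i,j,k] = a[i]·b[j]·w[k]. Pick indices with nonzero a[0]·b[1] = (-2)·(-2) = 4. Only the fibre through (0,1,·) is needed: R[0,1,:] = T[0,1,:] − Σₗ aₗ[0]bₗ[1]cₗ = [8, -4, 4] − (0)·(-2)·[0, 0, -2] = [8, -4, 4]. Then w[k] = R[0,1,k] / 4 for each k, giving w = [8, -4, 4] / 4 = [2, -1, 1].

w = [2, -1, 1]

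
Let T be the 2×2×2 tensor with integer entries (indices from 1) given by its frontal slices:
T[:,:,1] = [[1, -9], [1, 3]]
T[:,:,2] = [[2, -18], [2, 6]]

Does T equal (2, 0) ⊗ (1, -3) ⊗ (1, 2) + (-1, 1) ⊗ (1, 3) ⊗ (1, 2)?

Reconstruct entrywise from the claimed factors. For example, T[2,2,2] = 6 and Σₗ aₗ[2]bₗ[2]cₗ[2] = (0)·(-3)·(2) + (1)·(3)·(2) = 6; checking all 8 entries, every one matches. The claim holds.

Yes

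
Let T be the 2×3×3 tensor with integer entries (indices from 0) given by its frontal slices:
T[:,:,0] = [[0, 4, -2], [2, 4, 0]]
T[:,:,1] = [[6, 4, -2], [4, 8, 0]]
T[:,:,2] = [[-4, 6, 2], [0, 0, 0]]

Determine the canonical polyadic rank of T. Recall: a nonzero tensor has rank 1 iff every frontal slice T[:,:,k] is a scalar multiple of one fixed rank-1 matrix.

Lower bound: the mode-2 unfolding of T (rows indexed by j, columns by (i,k) = (0,0), (0,1), (0,2), (1,0), (1,1), (1,2)) is [[0, 6, -4, 2, 4, 0], [4, 4, 6, 4, 8, 0], [-2, -2, 2, 0, 0, 0]].
There the 3×3 minor on rows j ∈ {0, 1, 2}, columns (i,k) ∈ {(0,0), (0,1), (0,2)} is det [[0, 6, -4], [4, 4, 6], [-2, -2, 2]] = -120 ≠ 0, so this unfolding has rank ≥ 3; CP rank is at least every unfolding rank, so rank(T) ≥ 3. (This is only a lower bound: in general the CP rank may exceed every unfolding rank, so we still need to exhibit 3 rank-1 terms summing to T.)
Upper bound: T is a sum of 3 rank-1 terms, T = [1, 0] (x) [0, 1, 1] (x) [-2, -2, 2] + [1, 0] (x) [1, -1, 0] (x) [-2, 2, -4] + [1, 1] (x) [1, 2, 0] (x) [2, 4, 0] (written with every a and b primitive with positive leading entry and the scale carried by c; CP decompositions are not unique, and this one is verified by expanding entrywise), so rank(T) ≤ 3.
These bounds meet, so rank(T) = 3.

3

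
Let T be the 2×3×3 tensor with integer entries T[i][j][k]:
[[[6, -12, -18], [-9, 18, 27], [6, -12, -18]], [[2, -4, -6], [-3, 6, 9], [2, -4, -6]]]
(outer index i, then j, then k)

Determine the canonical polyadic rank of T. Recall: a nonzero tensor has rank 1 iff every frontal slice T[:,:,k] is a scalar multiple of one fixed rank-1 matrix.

Lower bound: T ≠ 0 (e.g. T[0,0,0] = 6), so rank(T) ≥ 1.
Upper bound: the mode-1 fibre T[:,0,0] = [6, 2] gives a = [3, 1] (primitive direction); the mode-2 fibre T[0,:,0] = [6, -9, 6] gives b = [2, -3, 2]; then c[k] = T[0,0,k] / (a[0]·b[0]) = [6, -12, -18] / 6 = [1, -2, -3].
Expanding [3, 1] ⊗ [2, -3, 2] ⊗ [1, -2, -3] reproduces all 18 entries of T, so T = [3, 1] ⊗ [2, -3, 2] ⊗ [1, -2, -3] and rank(T) ≤ 1.
These bounds meet, so rank(T) = 1.

1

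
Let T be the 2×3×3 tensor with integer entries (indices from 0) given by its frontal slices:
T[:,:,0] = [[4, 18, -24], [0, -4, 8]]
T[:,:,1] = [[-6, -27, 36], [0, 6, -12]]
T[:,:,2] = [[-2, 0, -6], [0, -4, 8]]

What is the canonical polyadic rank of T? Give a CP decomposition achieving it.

Lower bound: in the mode-2 unfolding of T (rows indexed by j, columns by (i,k)) the 2×2 minor on rows j ∈ {0, 1}, columns (i,k) ∈ {(0,0), (0,2)} is det [[4, -2], [18, 0]] = 36 ≠ 0, so that unfolding has rank ≥ 2 and hence rank(T) ≥ 2 (CP rank is at least every unfolding rank, though it can be larger).
Upper bound: with S_k = T[:,:,k], the two rank-1 terms a₁b₁ᵀ, a₂b₂ᵀ are the rank-1 members of the pencil x·S₀ + y·S₂.
The 2×2 minor of x·S₀ + y·S₂ on rows {0,1}, columns {0,1} is −16·x² − 8·xy + 8·y² = (-8)·(2·x − y)(x + y), vanishing at (x:y) = (1:2) and (1:-1).
M₁ = S₀ + 2·S₂ = [[0, 18, -36], [0, -12, 24]] = 6·[3, -2][0, 1, -2]ᵀ and M₂ = S₀ − S₂ = [[6, 18, -18], [0, 0, 0]] = 6·[1, 0][1, 3, -3]ᵀ, so take a₁ = [3, -2], b₁ = [0, 1, -2], a₂ = [1, 0], b₂ = [1, 3, -3].
Each slice is an integer combination of E₁ = a₁b₁ᵀ and E₂ = a₂b₂ᵀ: S₀ = 2·E₁ + 4·E₂, S₁ = −3·E₁ − 6·E₂, S₂ = 2·E₁ − 2·E₂; reading off coefficients, c₁ = [2, -3, 2] and c₂ = [4, -6, -2].
Hence T = [3, -2] ⊗ [0, 1, -2] ⊗ [2, -3, 2] + [1, 0] ⊗ [1, 3, -3] ⊗ [4, -6, -2], so rank(T) ≤ 2.
These bounds meet, so rank(T) = 2.

rank(T) = 2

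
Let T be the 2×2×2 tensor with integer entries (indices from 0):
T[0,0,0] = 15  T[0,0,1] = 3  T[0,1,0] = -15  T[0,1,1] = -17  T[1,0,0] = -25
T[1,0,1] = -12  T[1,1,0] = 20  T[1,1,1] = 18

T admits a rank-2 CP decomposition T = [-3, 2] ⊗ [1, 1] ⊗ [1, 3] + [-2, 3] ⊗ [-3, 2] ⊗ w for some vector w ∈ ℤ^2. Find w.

w = [3, 2]

Subtract the known terms from T to get the rank-1 residual R = [-2, 3] ⊗ [-3, 2] ⊗ w, so R[i,j,k] = a[i]·b[j]·w[k]. Pick indices with nonzero a[0]·b[0] = (-2)·(-3) = 6. Only the fibre through (0,0,·) is needed: R[0,0,:] = T[0,0,:] − Σₗ aₗ[0]bₗ[0]cₗ = [15, 3] − (-3)·(1)·[1, 3] = [18, 12]. Then w[k] = R[0,0,k] / 6 for each k, giving w = [18, 12] / 6 = [3, 2].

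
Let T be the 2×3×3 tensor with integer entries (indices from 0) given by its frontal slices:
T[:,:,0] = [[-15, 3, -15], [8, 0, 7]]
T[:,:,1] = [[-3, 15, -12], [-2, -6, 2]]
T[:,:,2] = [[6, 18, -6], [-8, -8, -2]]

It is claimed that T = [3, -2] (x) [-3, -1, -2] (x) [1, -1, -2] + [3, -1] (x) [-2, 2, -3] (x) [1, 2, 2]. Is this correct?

Yes

Reconstruct entrywise from the claimed factors. For example, T[1,1,1] = -6 and Σₗ aₗ[1]bₗ[1]cₗ[1] = (-2)·(-1)·(-1) + (-1)·(2)·(2) = -6; checking all 18 entries, every one matches. The claim holds.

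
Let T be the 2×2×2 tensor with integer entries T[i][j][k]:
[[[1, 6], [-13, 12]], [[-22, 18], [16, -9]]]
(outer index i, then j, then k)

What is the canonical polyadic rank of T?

Lower bound: in the mode-2 unfolding of T (rows indexed by j, columns by (i,k)) the 2×2 minor on rows j ∈ {0, 1}, columns (i,k) ∈ {(0,0), (0,1)} is det [[1, 6], [-13, 12]] = 90 ≠ 0, so that unfolding has rank ≥ 2 and hence rank(T) ≥ 2 (CP rank is at least every unfolding rank, though it can be larger).
Upper bound: with S_k = T[:,:,k], the two rank-1 terms a₁b₁ᵀ, a₂b₂ᵀ are the rank-1 members of the pencil x·S₀ + y·S₁.
det(x·S₀ + y·S₁) is −270·x² + 585·xy − 270·y² = (-45)·(2·x − 3·y)(3·x − 2·y), vanishing at (x:y) = (3:2) and (2:3).
M₁ = 3·S₀ + 2·S₁ = [[15, -15], [-30, 30]] = 15·(1, -2)(1, -1)ᵀ and M₂ = 2·S₀ + 3·S₁ = [[20, 10], [10, 5]] = 5·(2, 1)(2, 1)ᵀ, so take a₁ = (1, -2), b₁ = (1, -1), a₂ = (2, 1), b₂ = (2, 1).
Each slice is an integer combination of E₁ = a₁b₁ᵀ and E₂ = a₂b₂ᵀ: S₀ = 9·E₁ − 2·E₂, S₁ = −6·E₁ + 3·E₂; reading off coefficients, c₁ = (9, -6) and c₂ = (-2, 3).
Hence T = (1, -2) ∘ (1, -1) ∘ (9, -6) + (2, 1) ∘ (2, 1) ∘ (-2, 3), so rank(T) ≤ 2.
These bounds meet, so rank(T) = 2.

2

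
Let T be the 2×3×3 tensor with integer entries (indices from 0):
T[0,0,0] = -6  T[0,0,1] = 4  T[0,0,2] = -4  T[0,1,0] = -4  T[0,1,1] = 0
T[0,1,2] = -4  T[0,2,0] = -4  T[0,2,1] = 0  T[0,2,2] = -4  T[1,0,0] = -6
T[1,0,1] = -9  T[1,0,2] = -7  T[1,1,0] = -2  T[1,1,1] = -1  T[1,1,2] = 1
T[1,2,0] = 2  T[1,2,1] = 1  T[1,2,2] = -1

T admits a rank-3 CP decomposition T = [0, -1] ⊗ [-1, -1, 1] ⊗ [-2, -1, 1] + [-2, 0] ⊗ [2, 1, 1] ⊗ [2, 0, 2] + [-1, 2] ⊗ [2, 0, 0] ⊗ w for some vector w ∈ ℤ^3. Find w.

Subtract the known terms from T to get the rank-1 residual R = [-1, 2] ⊗ [2, 0, 0] ⊗ w, so R[i,j,k] = a[i]·b[j]·w[k]. Pick indices with nonzero a[0]·b[0] = (-1)·(2) = -2. Only the fibre through (0,0,·) is needed: R[0,0,:] = T[0,0,:] − Σₗ aₗ[0]bₗ[0]cₗ = [-6, 4, -4] − (0)·(-1)·[-2, -1, 1] − (-2)·(2)·[2, 0, 2] = [2, 4, 4]. Then w[k] = R[0,0,k] / -2 for each k, giving w = [2, 4, 4] / -2 = [-1, -2, -2].

w = [-1, -2, -2]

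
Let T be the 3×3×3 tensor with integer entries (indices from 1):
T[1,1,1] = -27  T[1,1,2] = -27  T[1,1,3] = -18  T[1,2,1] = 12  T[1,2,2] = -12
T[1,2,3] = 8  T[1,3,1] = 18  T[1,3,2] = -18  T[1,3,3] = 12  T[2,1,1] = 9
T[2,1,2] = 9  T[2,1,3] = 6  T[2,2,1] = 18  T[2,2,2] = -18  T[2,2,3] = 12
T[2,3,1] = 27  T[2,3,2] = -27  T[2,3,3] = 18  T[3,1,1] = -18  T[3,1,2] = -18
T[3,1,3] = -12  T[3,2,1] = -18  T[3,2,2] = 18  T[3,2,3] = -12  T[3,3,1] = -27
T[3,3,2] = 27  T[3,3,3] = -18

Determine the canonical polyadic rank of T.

2

Lower bound: in the mode-1 unfolding of T (rows indexed by i, columns by (j,k)) the 2×2 minor on rows i ∈ {1, 2}, columns (j,k) ∈ {(1,1), (2,1)} is det [[-27, 12], [9, 18]] = -594 ≠ 0, so that unfolding has rank ≥ 2 and hence rank(T) ≥ 2 (CP rank is at least every unfolding rank, though it can be larger).
Upper bound: with S_k = T[:,:,k], the two rank-1 terms a₁b₁ᵀ, a₂b₂ᵀ are the rank-1 members of the pencil x·S₁ + y·S₂.
The 2×2 minor of x·S₁ + y·S₂ on rows {1,2}, columns {1,2} is −594·x² + 594·y² = (-594)·(x − y)(x + y), vanishing at (x:y) = (1:1) and (1:-1).
M₁ = S₁ + S₂ = [[-54, 0, 0], [18, 0, 0], [-36, 0, 0]] = (-18)·[3, -1, 2][1, 0, 0]ᵀ and M₂ = S₁ − S₂ = [[0, 24, 36], [0, 36, 54], [0, -36, -54]] = 6·[2, 3, -3][0, 2, 3]ᵀ, so take a₁ = [3, -1, 2], b₁ = [1, 0, 0], a₂ = [2, 3, -3], b₂ = [0, 2, 3].
Each slice is an integer combination of E₁ = a₁b₁ᵀ and E₂ = a₂b₂ᵀ: S₁ = −9·E₁ + 3·E₂, S₂ = −9·E₁ − 3·E₂, S₃ = −6·E₁ + 2·E₂; reading off coefficients, c₁ = [-9, -9, -6] and c₂ = [3, -3, 2].
Hence T = [3, -1, 2] ⊗ [1, 0, 0] ⊗ [-9, -9, -6] + [2, 3, -3] ⊗ [0, 2, 3] ⊗ [3, -3, 2], so rank(T) ≤ 2.
These bounds meet, so rank(T) = 2.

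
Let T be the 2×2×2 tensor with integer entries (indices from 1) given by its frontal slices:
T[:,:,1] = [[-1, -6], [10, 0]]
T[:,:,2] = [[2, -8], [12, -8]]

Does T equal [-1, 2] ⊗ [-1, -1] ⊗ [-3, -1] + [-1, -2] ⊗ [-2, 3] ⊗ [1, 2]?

No

Reconstruct entry (1,1,2) from the claimed factors: Σₗ aₗ[1]bₗ[1]cₗ[2] = (-1)·(-1)·(-1) + (-1)·(-2)·(2) = 3, but T[1,1,2] = 2. The claim is false.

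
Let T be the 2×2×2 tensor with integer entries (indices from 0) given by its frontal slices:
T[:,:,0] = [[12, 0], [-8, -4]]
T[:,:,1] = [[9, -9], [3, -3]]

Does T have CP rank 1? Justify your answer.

No

The mode-2 unfolding of T (rows indexed by j, columns by (i,k) = (0,0), (0,1), (1,0), (1,1)) is [[12, 9, -8, 3], [0, -9, -4, -3]].
There the 2×2 minor on rows j ∈ {0, 1}, columns (i,k) ∈ {(0,0), (0,1)} is det [[12, 9], [0, -9]] = -108 ≠ 0, so this unfolding has rank ≥ 2; CP rank is at least every unfolding rank, so rank(T) ≥ 2.
In particular rank(T) ≥ 2 > 1, so T is not rank-1.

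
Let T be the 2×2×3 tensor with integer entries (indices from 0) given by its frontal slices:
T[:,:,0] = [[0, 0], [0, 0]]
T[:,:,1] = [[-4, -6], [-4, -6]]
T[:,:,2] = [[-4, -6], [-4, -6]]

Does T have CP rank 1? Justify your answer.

If T = a (x) b (x) c then every fibre of T is a multiple of the corresponding factor, so read the factors off the fibres through the nonzero entry T[0,0,1] = -4.
The mode-1 fibre T[:,0,1] = [-4, -4] gives a = [1, 1] (primitive direction); the mode-2 fibre T[0,:,1] = [-4, -6] gives b = [2, 3]; then c[k] = T[0,0,k] / (a[0]·b[0]) = [0, -4, -4] / 2 = [0, -2, -2].
Expanding [1, 1] (x) [2, 3] (x) [0, -2, -2] reproduces all 12 entries of T, so T = [1, 1] (x) [2, 3] (x) [0, -2, -2] and rank(T) ≤ 1.
Equivalently every frontal slice T[:,:,k] is c[k] times the rank-1 matrix [1, 1] (x) [2, 3]. So T has rank 1 (it is nonzero).

Yes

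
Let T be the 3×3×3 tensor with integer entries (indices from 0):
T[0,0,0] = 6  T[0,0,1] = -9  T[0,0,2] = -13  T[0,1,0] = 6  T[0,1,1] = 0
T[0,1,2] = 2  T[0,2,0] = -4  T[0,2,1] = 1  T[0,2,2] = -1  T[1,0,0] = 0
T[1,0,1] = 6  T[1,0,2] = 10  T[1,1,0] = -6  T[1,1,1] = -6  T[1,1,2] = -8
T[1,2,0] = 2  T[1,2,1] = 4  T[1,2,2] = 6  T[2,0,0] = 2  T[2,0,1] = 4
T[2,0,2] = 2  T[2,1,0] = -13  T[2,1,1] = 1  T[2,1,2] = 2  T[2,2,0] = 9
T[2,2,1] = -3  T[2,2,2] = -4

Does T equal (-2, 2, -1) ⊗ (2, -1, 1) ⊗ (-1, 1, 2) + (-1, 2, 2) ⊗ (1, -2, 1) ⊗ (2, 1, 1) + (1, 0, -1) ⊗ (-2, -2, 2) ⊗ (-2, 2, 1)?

Reconstruct entry (0,0,2) from the claimed factors: Σₗ aₗ[0]bₗ[0]cₗ[2] = (-2)·(2)·(2) + (-1)·(1)·(1) + (1)·(-2)·(1) = -11, but T[0,0,2] = -13. The claim is false.

No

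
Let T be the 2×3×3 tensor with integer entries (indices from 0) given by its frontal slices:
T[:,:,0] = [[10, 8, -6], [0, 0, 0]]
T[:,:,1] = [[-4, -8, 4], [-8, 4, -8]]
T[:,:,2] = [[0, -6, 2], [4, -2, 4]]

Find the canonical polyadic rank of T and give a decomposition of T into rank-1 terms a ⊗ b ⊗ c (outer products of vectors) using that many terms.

rank(T) = 3

Lower bound: the mode-2 unfolding of T (rows indexed by j, columns by (i,k) = (0,0), (0,1), (0,2), (1,0), (1,1), (1,2)) is [[10, -4, 0, 0, -8, 4], [8, -8, -6, 0, 4, -2], [-6, 4, 2, 0, -8, 4]].
There the 3×3 minor on rows j ∈ {0, 1, 2}, columns (i,k) ∈ {(0,0), (0,1), (1,1)} is det [[10, -4, -8], [8, -8, 4], [-6, 4, -8]] = 448 ≠ 0, so this unfolding has rank ≥ 3; CP rank is at least every unfolding rank, so rank(T) ≥ 3. (This is only a lower bound: in general the CP rank may exceed every unfolding rank, so we still need to exhibit 3 rank-1 terms summing to T.)
Upper bound: T is a sum of 3 rank-1 terms, T = [0, 1] ⊗ [2, -1, 2] ⊗ [0, -4, 2] + [1, 0] ⊗ [1, 2, -1] ⊗ [2, -4, -4] + [1, 0] ⊗ [2, 1, -1] ⊗ [4, 0, 2] (one valid choice — decompositions are not unique — normalised so each a, b is primitive with positive first nonzero entry; check it by expanding all entries), so rank(T) ≤ 3.
These bounds meet, so rank(T) = 3.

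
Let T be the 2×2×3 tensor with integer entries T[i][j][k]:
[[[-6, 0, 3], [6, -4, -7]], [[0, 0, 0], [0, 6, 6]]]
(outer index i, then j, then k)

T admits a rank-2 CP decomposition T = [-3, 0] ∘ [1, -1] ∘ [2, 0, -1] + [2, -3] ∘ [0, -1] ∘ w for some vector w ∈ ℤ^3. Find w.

w = [0, 2, 2]

Subtract the known terms from T to get the rank-1 residual R = [2, -3] ∘ [0, -1] ∘ w, so R[i,j,k] = a[i]·b[j]·w[k]. Pick indices with nonzero a[0]·b[1] = (2)·(-1) = -2. Only the fibre through (0,1,·) is needed: R[0,1,:] = T[0,1,:] − Σₗ aₗ[0]bₗ[1]cₗ = [6, -4, -7] − (-3)·(-1)·[2, 0, -1] = [0, -4, -4]. Then w[k] = R[0,1,k] / -2 for each k, giving w = [0, -4, -4] / -2 = [0, 2, 2].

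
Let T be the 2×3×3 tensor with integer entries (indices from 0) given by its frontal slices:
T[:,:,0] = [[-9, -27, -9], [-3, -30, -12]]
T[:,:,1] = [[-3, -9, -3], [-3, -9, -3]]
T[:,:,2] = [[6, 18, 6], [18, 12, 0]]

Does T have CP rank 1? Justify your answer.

The mode-2 unfolding of T (rows indexed by j, columns by (i,k) = (0,0), (0,1), (0,2), (1,0), (1,1), (1,2)) is [[-9, -3, 6, -3, -3, 18], [-27, -9, 18, -30, -9, 12], [-9, -3, 6, -12, -3, 0]].
There the 2×2 minor on rows j ∈ {0, 1}, columns (i,k) ∈ {(0,0), (1,0)} is det [[-9, -3], [-27, -30]] = 189 ≠ 0, so this unfolding has rank ≥ 2; CP rank is at least every unfolding rank, so rank(T) ≥ 2.
In particular rank(T) ≥ 2 > 1, so T is not rank-1.

No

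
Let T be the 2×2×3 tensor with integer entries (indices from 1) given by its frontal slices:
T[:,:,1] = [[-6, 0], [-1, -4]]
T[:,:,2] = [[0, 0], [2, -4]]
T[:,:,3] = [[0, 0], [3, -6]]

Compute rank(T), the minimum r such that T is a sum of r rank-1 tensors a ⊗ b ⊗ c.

Lower bound: the mode-1 unfolding of T (rows indexed by i, columns by (j,k) = (1,1), (1,2), (1,3), (2,1), (2,2), (2,3)) is [[-6, 0, 0, 0, 0, 0], [-1, 2, 3, -4, -4, -6]].
There the 2×2 minor on rows i ∈ {1, 2}, columns (j,k) ∈ {(1,1), (1,2)} is det [[-6, 0], [-1, 2]] = -12 ≠ 0, so this unfolding has rank ≥ 2; CP rank is at least every unfolding rank, so rank(T) ≥ 2. (Flattening ranks never certify an upper bound on CP rank; for that we must actually write T with 2 rank-1 terms.)
Upper bound — finding two terms. Write S_k = T[:,:,k] for the frontal slices: S₁ = [[-6, 0], [-1, -4]], S₂ = [[0, 0], [2, -4]], S₃ = [[0, 0], [3, -6]].
If T = a₁ ⊗ b₁ ⊗ c₁ + a₂ ⊗ b₂ ⊗ c₂ then each S_k = c₁[k]·a₁b₁ᵀ + c₂[k]·a₂b₂ᵀ. S₁ and S₂ are linearly independent, so a₁b₁ᵀ and a₂b₂ᵀ must span the same plane of matrices: they are the rank-1 matrices of the form x·S₁ + y·S₂.
det(x·S₁ + y·S₂) is 24·x² + 24·xy = 24·(x + y)(x), vanishing at (x:y) = (1:-1) and (0:1).
M₁ = S₁ − S₂ = [[-6, 0], [-3, 0]] = (-3)·[2, 1][1, 0]ᵀ and M₂ = S₂ = [[0, 0], [2, -4]] = 2·[0, 1][1, -2]ᵀ, so take a₁ = [2, 1], b₁ = [1, 0], a₂ = [0, 1], b₂ = [1, -2].
Each slice is an integer combination of E₁ = a₁b₁ᵀ and E₂ = a₂b₂ᵀ: S₁ = −3·E₁ + 2·E₂, S₂ = 2·E₂, S₃ = 3·E₂; reading off coefficients, c₁ = [-3, 0, 0] and c₂ = [2, 2, 3].
Hence T = [2, 1] ⊗ [1, 0] ⊗ [-3, 0, 0] + [0, 1] ⊗ [1, -2] ⊗ [2, 2, 3], so rank(T) ≤ 2.
These bounds meet, so rank(T) = 2.

2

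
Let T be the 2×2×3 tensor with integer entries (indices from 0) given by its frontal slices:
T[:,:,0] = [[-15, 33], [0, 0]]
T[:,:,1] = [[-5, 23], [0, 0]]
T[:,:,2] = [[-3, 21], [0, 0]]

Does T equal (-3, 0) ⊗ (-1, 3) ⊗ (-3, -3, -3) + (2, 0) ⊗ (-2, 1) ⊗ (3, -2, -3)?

No

Reconstruct entry (0,0,0) from the claimed factors: Σₗ aₗ[0]bₗ[0]cₗ[0] = (-3)·(-1)·(-3) + (2)·(-2)·(3) = -21, but T[0,0,0] = -15. The claim is false.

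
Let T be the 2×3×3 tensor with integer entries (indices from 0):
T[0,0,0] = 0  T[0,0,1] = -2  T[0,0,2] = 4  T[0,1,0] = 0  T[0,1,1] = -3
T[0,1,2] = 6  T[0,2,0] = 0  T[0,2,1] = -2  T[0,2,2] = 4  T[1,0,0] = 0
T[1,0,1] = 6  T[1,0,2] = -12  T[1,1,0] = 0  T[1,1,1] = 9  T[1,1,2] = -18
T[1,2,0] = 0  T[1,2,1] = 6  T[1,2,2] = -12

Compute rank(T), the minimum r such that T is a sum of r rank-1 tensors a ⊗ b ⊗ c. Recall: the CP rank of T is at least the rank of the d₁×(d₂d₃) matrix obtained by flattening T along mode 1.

Lower bound: T ≠ 0 (e.g. T[0,0,1] = -2), so rank(T) ≥ 1.
Upper bound: if T = a ⊗ b ⊗ c then every fibre of T is a multiple of the corresponding factor, so read the factors off the fibres through the nonzero entry T[0,0,1] = -2.
The mode-1 fibre T[:,0,1] = [-2, 6] gives a = [1, -3] (primitive direction); the mode-2 fibre T[0,:,1] = [-2, -3, -2] gives b = [2, 3, 2]; then c[k] = T[0,0,k] / (a[0]·b[0]) = [0, -2, 4] / 2 = [0, -1, 2].
Expanding [1, -3] ⊗ [2, 3, 2] ⊗ [0, -1, 2] reproduces all 18 entries of T, so T = [1, -3] ⊗ [2, 3, 2] ⊗ [0, -1, 2] and rank(T) ≤ 1.
These bounds meet, so rank(T) = 1.
Check entry T[0,1,0] = 0: (1)·(3)·(0) = 0.

1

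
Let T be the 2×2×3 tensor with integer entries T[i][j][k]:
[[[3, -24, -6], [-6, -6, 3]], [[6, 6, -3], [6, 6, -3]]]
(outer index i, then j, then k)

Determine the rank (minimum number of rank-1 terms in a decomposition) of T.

Lower bound: in the mode-3 unfolding of T (rows indexed by k, columns by (i,j)) the 2×2 minor on rows k ∈ {0, 1}, columns (i,j) ∈ {(0,0), (0,1)} is det [[3, -6], [-24, -6]] = -162 ≠ 0, so that unfolding has rank ≥ 2 and hence rank(T) ≥ 2 (CP rank is at least every unfolding rank, though it can be larger).
Upper bound: with S_k = T[:,:,k], the two rank-1 terms a₁b₁ᵀ, a₂b₂ᵀ are the rank-1 members of the pencil x·S₀ + y·S₁.
det(x·S₀ + y·S₁) is 54·x² − 54·xy − 108·y² = 54·(x − 2·y)(x + y), vanishing at (x:y) = (2:1) and (1:-1).
M₁ = 2·S₀ + S₁ = [[-18, -18], [18, 18]] = (-18)·[1, -1][1, 1]ᵀ and M₂ = S₀ − S₁ = [[27, 0], [0, 0]] = 27·[1, 0][1, 0]ᵀ, so take a₁ = [1, -1], b₁ = [1, 1], a₂ = [1, 0], b₂ = [1, 0].
Each slice is an integer combination of E₁ = a₁b₁ᵀ and E₂ = a₂b₂ᵀ: S₀ = −6·E₁ + 9·E₂, S₁ = −6·E₁ − 18·E₂, S₂ = 3·E₁ − 9·E₂; reading off coefficients, c₁ = [-6, -6, 3] and c₂ = [9, -18, -9].
Hence T = [1, -1] ⊗ [1, 1] ⊗ [-6, -6, 3] + [1, 0] ⊗ [1, 0] ⊗ [9, -18, -9], so rank(T) ≤ 2.
These bounds meet, so rank(T) = 2.

2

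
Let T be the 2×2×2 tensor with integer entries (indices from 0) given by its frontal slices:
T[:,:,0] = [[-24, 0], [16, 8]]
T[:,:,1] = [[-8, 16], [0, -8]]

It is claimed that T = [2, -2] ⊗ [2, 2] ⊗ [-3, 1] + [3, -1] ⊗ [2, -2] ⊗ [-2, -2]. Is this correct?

Yes

Reconstruct entrywise from the claimed factors. For example, T[1,0,1] = 0 and Σₗ aₗ[1]bₗ[0]cₗ[1] = (-2)·(2)·(1) + (-1)·(2)·(-2) = 0; checking all 8 entries, every one matches. The claim holds.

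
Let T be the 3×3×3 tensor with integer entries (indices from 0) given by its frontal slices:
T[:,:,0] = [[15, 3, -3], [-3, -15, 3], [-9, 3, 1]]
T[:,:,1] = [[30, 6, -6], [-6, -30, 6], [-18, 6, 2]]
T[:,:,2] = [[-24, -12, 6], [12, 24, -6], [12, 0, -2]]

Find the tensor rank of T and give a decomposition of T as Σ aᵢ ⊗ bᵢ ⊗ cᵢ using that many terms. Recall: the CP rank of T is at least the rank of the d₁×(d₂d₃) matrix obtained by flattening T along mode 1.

Lower bound: in the mode-1 unfolding of T (rows indexed by i, columns by (j,k)) the 2×2 minor on rows i ∈ {0, 1}, columns (j,k) ∈ {(0,0), (0,2)} is det [[15, -24], [-3, 12]] = 108 ≠ 0, so that unfolding has rank ≥ 2 and hence rank(T) ≥ 2 (CP rank is at least every unfolding rank, though it can be larger).
Upper bound: with S_k = T[:,:,k], the two rank-1 terms a₁b₁ᵀ, a₂b₂ᵀ are the rank-1 members of the pencil x·S₀ + y·S₂.
The 2×2 minor of x·S₀ + y·S₂ on rows {0,1}, columns {0,1} is −216·x² + 648·xy − 432·y² = (-216)·(x − 2·y)(x − y), vanishing at (x:y) = (2:1) and (1:1).
M₁ = 2·S₀ + S₂ = [[6, -6, 0], [6, -6, 0], [-6, 6, 0]] = 6·(1, 1, -1)(1, -1, 0)ᵀ and M₂ = S₀ + S₂ = [[-9, -9, 3], [9, 9, -3], [3, 3, -1]] = −(3, -3, -1)(3, 3, -1)ᵀ, so take a₁ = (1, 1, -1), b₁ = (1, -1, 0), a₂ = (3, -3, -1), b₂ = (3, 3, -1).
Each slice is an integer combination of E₁ = a₁b₁ᵀ and E₂ = a₂b₂ᵀ: S₀ = 6·E₁ + E₂, S₁ = 12·E₁ + 2·E₂, S₂ = −6·E₁ − 2·E₂; reading off coefficients, c₁ = (6, 12, -6) and c₂ = (1, 2, -2).
Hence T = (1, 1, -1) ⊗ (1, -1, 0) ⊗ (6, 12, -6) + (3, -3, -1) ⊗ (3, 3, -1) ⊗ (1, 2, -2), so rank(T) ≤ 2.
These bounds meet, so rank(T) = 2.

rank(T) = 2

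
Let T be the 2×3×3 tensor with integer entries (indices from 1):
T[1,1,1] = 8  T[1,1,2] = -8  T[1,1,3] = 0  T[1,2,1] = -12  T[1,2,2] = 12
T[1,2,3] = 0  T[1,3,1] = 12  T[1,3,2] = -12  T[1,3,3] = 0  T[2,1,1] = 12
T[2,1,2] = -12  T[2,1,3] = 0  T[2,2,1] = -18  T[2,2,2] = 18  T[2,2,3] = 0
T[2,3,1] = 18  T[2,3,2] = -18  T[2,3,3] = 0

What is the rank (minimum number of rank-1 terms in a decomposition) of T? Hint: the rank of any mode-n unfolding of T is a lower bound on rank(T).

1

Lower bound: T ≠ 0 (e.g. T[1,1,1] = 8), so rank(T) ≥ 1.
Upper bound: the mode-1 fibre T[:,1,1] = [8, 12] gives a = [2, 3] (primitive direction); the mode-2 fibre T[1,:,1] = [8, -12, 12] gives b = [2, -3, 3]; then c[k] = T[1,1,k] / (a[1]·b[1]) = [8, -8, 0] / 4 = [2, -2, 0].
Expanding [2, 3] (x) [2, -3, 3] (x) [2, -2, 0] reproduces all 18 entries of T, so T = [2, 3] (x) [2, -3, 3] (x) [2, -2, 0] and rank(T) ≤ 1.
These bounds meet, so rank(T) = 1.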